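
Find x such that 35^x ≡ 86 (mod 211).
201

Baby-step giant-step with step n = ⌈√211⌉ = 15.
Baby steps 35^j mod 211 (j:value) for j=0..14: 0:1, 1:35, 2:170, 3:42, 4:204, 5:177, 6:76, 7:128, 8:49, 9:27, 10:101, 11:159, 12:79, 13:22, 14:137.
Giant-step multiplier: 35^(-15) ≡ 35^(210-15) = 35^195 ≡ 40 (mod 211).
Giant steps γ_i = 86·40^i mod 211: γ_0=86, γ_1=64, γ_2=28, γ_3=65, γ_4=68, γ_5=188, γ_6=135, γ_7=125, γ_8=147, γ_9=183, γ_10=146, γ_11=143, γ_12=23, γ_13=76 (in table at j=6).
x = i·n + j = 13·15 + 6 = 201.
Check: 35^201 ≡ 86 (mod 211).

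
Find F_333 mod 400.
178

Matrix identity: Q^n = [[F_(n+1), F_n], [F_n, F_(n-1)]] with Q = [[1,1],[1,0]].
n = 333 = 101001101₂. Square-and-multiply, entries mod 400:
Q^1 = [[1,1],[1,0]]
Q^2 = (Q^1)² = [[2,1],[1,1]]
Q^5 = (Q^2)²·Q = [[8,5],[5,3]]
Q^10 = (Q^5)² = [[89,55],[55,34]]
Q^20 = (Q^10)² = [[146,365],[365,181]]
Q^41 = (Q^20)²·Q = [[296,141],[141,155]]
Q^83 = (Q^41)²·Q = [[288,297],[297,391]]
Q^166 = (Q^83)² = [[353,63],[63,290]]
Q^333 = (Q^166)²·Q = [[287,178],[178,109]]
F_333 mod 400 = Q^333[0][1] = 178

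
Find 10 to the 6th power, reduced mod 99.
1

Repeated squaring. Binary of 6 = 110.
10^1 ≡ 10 (mod 99); 10^2 ≡ 1 (mod 99); 10^4 ≡ 1 (mod 99)
10^6 = 10^2 × 10^4 ≡ 1 (mod 99)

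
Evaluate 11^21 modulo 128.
91

Repeated squaring. Binary of 21 = 10101.
11^1 ≡ 11 (mod 128); 11^2 ≡ 121 (mod 128); 11^4 ≡ 49 (mod 128); 11^8 ≡ 97 (mod 128); 11^16 ≡ 65 (mod 128)
11^21 = 11^1 × 11^4 × 11^16 ≡ 91 (mod 128)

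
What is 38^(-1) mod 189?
5

gcd(38, 189) = 1, so the inverse exists.
Extended Euclidean algorithm on (189, 38):
189 = 4 × 38 + 37  ⟹  37 = (1)·189 + (-4)·38
38 = 1 × 37 + 1  ⟹  1 = (-1)·189 + (5)·38
So (5)·38 ≡ 1 (mod 189), i.e. 38^(-1) ≡ 5 (mod 189).
Check: 38 × 5 = 190 ≡ 1 (mod 189)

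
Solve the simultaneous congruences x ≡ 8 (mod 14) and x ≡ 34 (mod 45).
484

Using Chinese Remainder Theorem:
M = 14 × 45 = 630
M1 = 45, M2 = 14
y1 = 45^(-1) mod 14 = 5
y2 = 14^(-1) mod 45 = 29
x = (8×45×5 + 34×14×29) mod 630 = 484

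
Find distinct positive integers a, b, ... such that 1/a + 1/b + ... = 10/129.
1/13 + 1/1677

Greedy algorithm:
10/129: ceiling(129/10) = 13, use 1/13
1/1677: ceiling(1677/1) = 1677, use 1/1677
Result: 10/129 = 1/13 + 1/1677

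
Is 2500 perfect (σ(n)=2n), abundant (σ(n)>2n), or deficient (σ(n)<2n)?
abundant

Proper divisors of 2500: sum = 1 + 2 + 4 + 5 + 10 + 20 + 25 + 50 + 100 + 125 + 250 + 500 + 625 + 1250 = 2967
Since 2967 > 2500, 2500 is abundant.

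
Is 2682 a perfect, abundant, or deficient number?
abundant

Proper divisors of 2682: sum = 1 + 2 + 3 + 6 + 9 + 18 + 149 + 298 + 447 + 894 + 1341 = 3168
Since 3168 > 2682, 2682 is abundant.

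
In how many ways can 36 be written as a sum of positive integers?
17977

p(n) counts ways to write n as a sum of positive integers (order ignored).
Euler's pentagonal recurrence: p(k) = p(k-1) + p(k-2) - p(k-5) - p(k-7) + p(k-12) + p(k-15) - ... (offsets j(3j∓1)/2, signs ++--, p(0)=1, p(<0)=0).
DP table for k = 0..35: p(0)=1, p(1)=1, p(2)=2, p(3)=3, p(4)=5, p(5)=7, p(6)=11, p(7)=15, p(8)=22, p(9)=30, p(10)=42, p(11)=56, p(12)=77, p(13)=101, p(14)=135, p(15)=176, p(16)=231, p(17)=297, p(18)=385, p(19)=490, p(20)=627, p(21)=792, p(22)=1002, p(23)=1255, p(24)=1575, p(25)=1958, p(26)=2436, p(27)=3010, p(28)=3718, p(29)=4565, p(30)=5604, p(31)=6842, p(32)=8349, p(33)=10143, p(34)=12310, p(35)=14883.
Final step: p(36) = p(35) + p(34) - p(31) - p(29) + p(24) + p(21) - p(14) - p(10) + p(1)
= 14883 + 12310 - 6842 - 4565 + 1575 + 792 - 135 - 42 + 1
= 17977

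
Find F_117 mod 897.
44

Matrix identity: Q^n = [[F_(n+1), F_n], [F_n, F_(n-1)]] with Q = [[1,1],[1,0]].
n = 117 = 1110101₂. Square-and-multiply, entries mod 897:
Q^1 = [[1,1],[1,0]]
Q^3 = (Q^1)²·Q = [[3,2],[2,1]]
Q^7 = (Q^3)²·Q = [[21,13],[13,8]]
Q^14 = (Q^7)² = [[610,377],[377,233]]
Q^29 = (Q^14)²·Q = [[521,248],[248,273]]
Q^58 = (Q^29)² = [[158,469],[469,586]]
Q^117 = (Q^58)²·Q = [[47,44],[44,3]]
F_117 mod 897 = Q^117[0][1] = 44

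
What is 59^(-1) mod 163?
105

gcd(59, 163) = 1, so the inverse exists.
Extended Euclidean algorithm on (163, 59):
163 = 2 × 59 + 45  ⟹  45 = (1)·163 + (-2)·59
59 = 1 × 45 + 14  ⟹  14 = (-1)·163 + (3)·59
45 = 3 × 14 + 3  ⟹  3 = (4)·163 + (-11)·59
14 = 4 × 3 + 2  ⟹  2 = (-17)·163 + (47)·59
3 = 1 × 2 + 1  ⟹  1 = (21)·163 + (-58)·59
So (-58)·59 ≡ 1 (mod 163), i.e. 59^(-1) ≡ -58 ≡ 105 (mod 163).
Check: 59 × 105 = 6195 ≡ 1 (mod 163)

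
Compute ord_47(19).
46

47 is prime, so ord(19) divides φ(47) = 46.
Divisors of 46: 1, 2, 23, 46.
Repeated squaring: 19^1 ≡ 19, 19^2 ≡ 32, 19^4 ≡ 37, 19^8 ≡ 6, 19^16 ≡ 36, 19^32 ≡ 27 (mod 47).
Test 19^d mod 47 for each divisor d in increasing order:
19^1 ≡ 19
19^2 ≡ 32
19^23 = 19^16·19^4·19^2·19^1 ≡ 46
19^46 = 19^32·19^8·19^4·19^2 ≡ 1  ← first divisor giving 1
The order is 46.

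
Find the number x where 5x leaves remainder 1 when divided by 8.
5

gcd(5, 8) = 1, so the inverse exists.
Extended Euclidean algorithm on (8, 5):
8 = 1 × 5 + 3  ⟹  3 = (1)·8 + (-1)·5
5 = 1 × 3 + 2  ⟹  2 = (-1)·8 + (2)·5
3 = 1 × 2 + 1  ⟹  1 = (2)·8 + (-3)·5
So (-3)·5 ≡ 1 (mod 8), i.e. 5^(-1) ≡ -3 ≡ 5 (mod 8).
Check: 5 × 5 = 25 ≡ 1 (mod 8)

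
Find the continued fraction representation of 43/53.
[0; 1, 4, 3, 3]

Euclidean algorithm steps:
43 = 0 × 53 + 43
53 = 1 × 43 + 10
43 = 4 × 10 + 3
10 = 3 × 3 + 1
3 = 3 × 1 + 0
Continued fraction: [0; 1, 4, 3, 3]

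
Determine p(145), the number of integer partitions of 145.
24908858009

p(n) counts ways to write n as a sum of positive integers (order ignored).
Euler's pentagonal recurrence: p(k) = p(k-1) + p(k-2) - p(k-5) - p(k-7) + p(k-12) + p(k-15) - ... (offsets j(3j∓1)/2, signs ++--, p(0)=1, p(<0)=0).
DP table for k = 0..144: p(0)=1, p(1)=1, p(2)=2, p(3)=3, p(4)=5, p(5)=7, p(6)=11, p(7)=15, p(8)=22, p(9)=30, p(10)=42, p(11)=56, p(12)=77, p(13)=101, p(14)=135, p(15)=176, p(16)=231, p(17)=297, p(18)=385, p(19)=490, p(20)=627, p(21)=792, p(22)=1002, p(23)=1255, p(24)=1575, p(25)=1958, p(26)=2436, p(27)=3010, p(28)=3718, p(29)=4565, p(30)=5604, p(31)=6842, p(32)=8349, p(33)=10143, p(34)=12310, p(35)=14883, p(36)=17977, p(37)=21637, p(38)=26015, p(39)=31185, p(40)=37338, p(41)=44583, p(42)=53174, p(43)=63261, p(44)=75175, p(45)=89134, p(46)=105558, p(47)=124754, p(48)=147273, p(49)=173525, p(50)=204226, p(51)=239943, p(52)=281589, p(53)=329931, p(54)=386155, p(55)=451276, p(56)=526823, p(57)=614154, p(58)=715220, p(59)=831820, p(60)=966467, p(61)=1121505, p(62)=1300156, p(63)=1505499, p(64)=1741630, p(65)=2012558, p(66)=2323520, p(67)=2679689, p(68)=3087735, p(69)=3554345, p(70)=4087968, p(71)=4697205, p(72)=5392783, p(73)=6185689, p(74)=7089500, p(75)=8118264, p(76)=9289091, p(77)=10619863, p(78)=12132164, p(79)=13848650, p(80)=15796476, p(81)=18004327, p(82)=20506255, p(83)=23338469, p(84)=26543660, p(85)=30167357, p(86)=34262962, p(87)=38887673, p(88)=44108109, p(89)=49995925, p(90)=56634173, p(91)=64112359, p(92)=72533807, p(93)=82010177, p(94)=92669720, p(95)=104651419, p(96)=118114304, p(97)=133230930, p(98)=150198136, p(99)=169229875, p(100)=190569292, p(101)=214481126, p(102)=241265379, p(103)=271248950, p(104)=304801365, p(105)=342325709, p(106)=384276336, p(107)=431149389, p(108)=483502844, p(109)=541946240, p(110)=607163746, p(111)=679903203, p(112)=761002156, p(113)=851376628, p(114)=952050665, p(115)=1064144451, p(116)=1188908248, p(117)=1327710076, p(118)=1482074143, p(119)=1653668665, p(120)=1844349560, p(121)=2056148051, p(122)=2291320912, p(123)=2552338241, p(124)=2841940500, p(125)=3163127352, p(126)=3519222692, p(127)=3913864295, p(128)=4351078600, p(129)=4835271870, p(130)=5371315400, p(131)=5964539504, p(132)=6620830889, p(133)=7346629512, p(134)=8149040695, p(135)=9035836076, p(136)=10015581680, p(137)=11097645016, p(138)=12292341831, p(139)=13610949895, p(140)=15065878135, p(141)=16670689208, p(142)=18440293320, p(143)=20390982757, p(144)=22540654445.
Final step: p(145) = p(144) + p(143) - p(140) - p(138) + p(133) + p(130) - p(123) - p(119) + p(110) + p(105) - p(94) - p(88) + p(75) + p(68) - p(53) - p(45) + p(28) + p(19) - p(0)
= 22540654445 + 20390982757 - 15065878135 - 12292341831 + 7346629512 + 5371315400 - 2552338241 - 1653668665 + 607163746 + 342325709 - 92669720 - 44108109 + 8118264 + 3087735 - 329931 - 89134 + 3718 + 490 - 1
= 24908858009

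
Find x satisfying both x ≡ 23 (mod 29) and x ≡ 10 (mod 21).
52

Using Chinese Remainder Theorem:
M = 29 × 21 = 609
M1 = 21, M2 = 29
y1 = 21^(-1) mod 29 = 18
y2 = 29^(-1) mod 21 = 8
x = (23×21×18 + 10×29×8) mod 609 = 52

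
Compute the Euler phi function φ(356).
176

356 = 2^2 × 89
φ(n) = n × ∏(1 - 1/p) for each prime p dividing n
φ(356) = 356 × (1 - 1/2) × (1 - 1/89) = 176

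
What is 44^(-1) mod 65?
34

gcd(44, 65) = 1, so the inverse exists.
Extended Euclidean algorithm on (65, 44):
65 = 1 × 44 + 21  ⟹  21 = (1)·65 + (-1)·44
44 = 2 × 21 + 2  ⟹  2 = (-2)·65 + (3)·44
21 = 10 × 2 + 1  ⟹  1 = (21)·65 + (-31)·44
So (-31)·44 ≡ 1 (mod 65), i.e. 44^(-1) ≡ -31 ≡ 34 (mod 65).
Check: 44 × 34 = 1496 ≡ 1 (mod 65)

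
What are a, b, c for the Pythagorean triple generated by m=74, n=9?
(5395, 1332, 5557)

Euclid's formula: a = m² - n², b = 2mn, c = m² + n²
m = 74, n = 9
a = 74² - 9² = 5476 - 81 = 5395
b = 2 × 74 × 9 = 1332
c = 74² + 9² = 5476 + 81 = 5557
Verification: 5395² + 1332² = 29106025 + 1774224 = 30880249 = 5557² ✓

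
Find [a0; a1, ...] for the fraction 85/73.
[1; 6, 12]

Euclidean algorithm steps:
85 = 1 × 73 + 12
73 = 6 × 12 + 1
12 = 12 × 1 + 0
Continued fraction: [1; 6, 12]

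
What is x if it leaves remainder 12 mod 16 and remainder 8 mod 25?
108

Using Chinese Remainder Theorem:
M = 16 × 25 = 400
M1 = 25, M2 = 16
y1 = 25^(-1) mod 16 = 9
y2 = 16^(-1) mod 25 = 11
x = (12×25×9 + 8×16×11) mod 400 = 108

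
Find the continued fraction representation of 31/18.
[1; 1, 2, 1, 1, 2]

Euclidean algorithm steps:
31 = 1 × 18 + 13
18 = 1 × 13 + 5
13 = 2 × 5 + 3
5 = 1 × 3 + 2
3 = 1 × 2 + 1
2 = 2 × 1 + 0
Continued fraction: [1; 1, 2, 1, 1, 2]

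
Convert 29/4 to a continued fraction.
[7; 4]

Euclidean algorithm steps:
29 = 7 × 4 + 1
4 = 4 × 1 + 0
Continued fraction: [7; 4]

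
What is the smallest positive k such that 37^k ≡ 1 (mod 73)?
9

73 is prime, so ord(37) divides φ(73) = 72.
Divisors of 72: 1, 2, 3, 4, 6, 8, 9, 12, 18, 24, 36, 72.
Repeated squaring: 37^1 ≡ 37, 37^2 ≡ 55, 37^4 ≡ 32, 37^8 ≡ 2, 37^16 ≡ 4, 37^32 ≡ 16, 37^64 ≡ 37 (mod 73).
Test 37^d mod 73 for each divisor d in increasing order:
37^1 ≡ 37
37^2 ≡ 55
37^3 = 37^2·37^1 ≡ 64
37^4 ≡ 32
37^6 = 37^4·37^2 ≡ 8
37^8 ≡ 2
37^9 = 37^8·37^1 ≡ 1  ← first divisor giving 1
The order is 9.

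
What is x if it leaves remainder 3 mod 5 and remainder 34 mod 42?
118

Using Chinese Remainder Theorem:
M = 5 × 42 = 210
M1 = 42, M2 = 5
y1 = 42^(-1) mod 5 = 3
y2 = 5^(-1) mod 42 = 17
x = (3×42×3 + 34×5×17) mod 210 = 118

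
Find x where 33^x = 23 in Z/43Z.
10

Baby-step giant-step with step n = ⌈√43⌉ = 7.
Baby steps 33^j mod 43 (j:value) for j=0..6: 0:1, 1:33, 2:14, 3:32, 4:24, 5:18, 6:35.
Giant-step multiplier: 33^(-7) ≡ 33^(42-7) = 33^35 ≡ 7 (mod 43).
Giant steps γ_i = 23·7^i mod 43: γ_0=23, γ_1=32 (in table at j=3).
x = i·n + j = 1·7 + 3 = 10.
Check: 33^10 ≡ 23 (mod 43).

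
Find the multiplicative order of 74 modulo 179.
89

179 is prime, so ord(74) divides φ(179) = 178.
Divisors of 178: 1, 2, 89, 178.
Repeated squaring: 74^1 ≡ 74, 74^2 ≡ 106, 74^4 ≡ 138, 74^8 ≡ 70, 74^16 ≡ 67, 74^32 ≡ 14, 74^64 ≡ 17, 74^128 ≡ 110 (mod 179).
Test 74^d mod 179 for each divisor d in increasing order:
74^1 ≡ 74
74^2 ≡ 106
74^89 = 74^64·74^16·74^8·74^1 ≡ 1  ← first divisor giving 1
The order is 89.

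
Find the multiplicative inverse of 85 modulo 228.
169

gcd(85, 228) = 1, so the inverse exists.
Extended Euclidean algorithm on (228, 85):
228 = 2 × 85 + 58  ⟹  58 = (1)·228 + (-2)·85
85 = 1 × 58 + 27  ⟹  27 = (-1)·228 + (3)·85
58 = 2 × 27 + 4  ⟹  4 = (3)·228 + (-8)·85
27 = 6 × 4 + 3  ⟹  3 = (-19)·228 + (51)·85
4 = 1 × 3 + 1  ⟹  1 = (22)·228 + (-59)·85
So (-59)·85 ≡ 1 (mod 228), i.e. 85^(-1) ≡ -59 ≡ 169 (mod 228).
Check: 85 × 169 = 14365 ≡ 1 (mod 228)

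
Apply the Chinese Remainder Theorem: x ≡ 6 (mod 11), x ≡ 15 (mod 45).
105

Using Chinese Remainder Theorem:
M = 11 × 45 = 495
M1 = 45, M2 = 11
y1 = 45^(-1) mod 11 = 1
y2 = 11^(-1) mod 45 = 41
x = (6×45×1 + 15×11×41) mod 495 = 105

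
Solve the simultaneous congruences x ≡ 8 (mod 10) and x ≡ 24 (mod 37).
98

Using Chinese Remainder Theorem:
M = 10 × 37 = 370
M1 = 37, M2 = 10
y1 = 37^(-1) mod 10 = 3
y2 = 10^(-1) mod 37 = 26
x = (8×37×3 + 24×10×26) mod 370 = 98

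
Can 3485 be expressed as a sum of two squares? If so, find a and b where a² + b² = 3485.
2² + 59² (a=2, b=59)

Factorization: 3485 = 5 × 17 × 41
By Fermat: n is sum of two squares iff every prime p ≡ 3 (mod 4) appears to even power.
All primes ≡ 3 (mod 4) appear to even power.
Search a = 0, 1, 2, … for 3485 - a² a perfect square: first hit at a = 2: 3485 - 4 = 3481 = 59².
3485 = 2² + 59² = 4 + 3481 ✓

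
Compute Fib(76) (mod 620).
367

Matrix identity: Q^n = [[F_(n+1), F_n], [F_n, F_(n-1)]] with Q = [[1,1],[1,0]].
n = 76 = 1001100₂. Square-and-multiply, entries mod 620:
Q^1 = [[1,1],[1,0]]
Q^2 = (Q^1)² = [[2,1],[1,1]]
Q^4 = (Q^2)² = [[5,3],[3,2]]
Q^9 = (Q^4)²·Q = [[55,34],[34,21]]
Q^19 = (Q^9)²·Q = [[565,461],[461,104]]
Q^38 = (Q^19)² = [[406,269],[269,137]]
Q^76 = (Q^38)² = [[357,367],[367,610]]
F_76 mod 620 = Q^76[0][1] = 367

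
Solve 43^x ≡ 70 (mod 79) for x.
47

Baby-step giant-step with step n = ⌈√79⌉ = 9.
Baby steps 43^j mod 79 (j:value) for j=0..8: 0:1, 1:43, 2:32, 3:33, 4:76, 5:29, 6:62, 7:59, 8:9.
Giant-step multiplier: 43^(-9) ≡ 43^(78-9) = 43^69 ≡ 69 (mod 79).
Giant steps γ_i = 70·69^i mod 79: γ_0=70, γ_1=11, γ_2=48, γ_3=73, γ_4=60, γ_5=32 (in table at j=2).
x = i·n + j = 5·9 + 2 = 47.
Check: 43^47 ≡ 70 (mod 79).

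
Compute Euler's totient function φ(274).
136

274 = 2 × 137
φ(n) = n × ∏(1 - 1/p) for each prime p dividing n
φ(274) = 274 × (1 - 1/2) × (1 - 1/137) = 136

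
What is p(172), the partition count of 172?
330495499613

p(n) counts ways to write n as a sum of positive integers (order ignored).
Euler's pentagonal recurrence: p(k) = p(k-1) + p(k-2) - p(k-5) - p(k-7) + p(k-12) + p(k-15) - ... (offsets j(3j∓1)/2, signs ++--, p(0)=1, p(<0)=0).
DP table for k = 0..171: p(0)=1, p(1)=1, p(2)=2, p(3)=3, p(4)=5, p(5)=7, p(6)=11, p(7)=15, p(8)=22, p(9)=30, p(10)=42, p(11)=56, p(12)=77, p(13)=101, p(14)=135, p(15)=176, p(16)=231, p(17)=297, p(18)=385, p(19)=490, p(20)=627, p(21)=792, p(22)=1002, p(23)=1255, p(24)=1575, p(25)=1958, p(26)=2436, p(27)=3010, p(28)=3718, p(29)=4565, p(30)=5604, p(31)=6842, p(32)=8349, p(33)=10143, p(34)=12310, p(35)=14883, p(36)=17977, p(37)=21637, p(38)=26015, p(39)=31185, p(40)=37338, p(41)=44583, p(42)=53174, p(43)=63261, p(44)=75175, p(45)=89134, p(46)=105558, p(47)=124754, p(48)=147273, p(49)=173525, p(50)=204226, p(51)=239943, p(52)=281589, p(53)=329931, p(54)=386155, p(55)=451276, p(56)=526823, p(57)=614154, p(58)=715220, p(59)=831820, p(60)=966467, p(61)=1121505, p(62)=1300156, p(63)=1505499, p(64)=1741630, p(65)=2012558, p(66)=2323520, p(67)=2679689, p(68)=3087735, p(69)=3554345, p(70)=4087968, p(71)=4697205, p(72)=5392783, p(73)=6185689, p(74)=7089500, p(75)=8118264, p(76)=9289091, p(77)=10619863, p(78)=12132164, p(79)=13848650, p(80)=15796476, p(81)=18004327, p(82)=20506255, p(83)=23338469, p(84)=26543660, p(85)=30167357, p(86)=34262962, p(87)=38887673, p(88)=44108109, p(89)=49995925, p(90)=56634173, p(91)=64112359, p(92)=72533807, p(93)=82010177, p(94)=92669720, p(95)=104651419, p(96)=118114304, p(97)=133230930, p(98)=150198136, p(99)=169229875, p(100)=190569292, p(101)=214481126, p(102)=241265379, p(103)=271248950, p(104)=304801365, p(105)=342325709, p(106)=384276336, p(107)=431149389, p(108)=483502844, p(109)=541946240, p(110)=607163746, p(111)=679903203, p(112)=761002156, p(113)=851376628, p(114)=952050665, p(115)=1064144451, p(116)=1188908248, p(117)=1327710076, p(118)=1482074143, p(119)=1653668665, p(120)=1844349560, p(121)=2056148051, p(122)=2291320912, p(123)=2552338241, p(124)=2841940500, p(125)=3163127352, p(126)=3519222692, p(127)=3913864295, p(128)=4351078600, p(129)=4835271870, p(130)=5371315400, p(131)=5964539504, p(132)=6620830889, p(133)=7346629512, p(134)=8149040695, p(135)=9035836076, p(136)=10015581680, p(137)=11097645016, p(138)=12292341831, p(139)=13610949895, p(140)=15065878135, p(141)=16670689208, p(142)=18440293320, p(143)=20390982757, p(144)=22540654445, p(145)=24908858009, p(146)=27517052599, p(147)=30388671978, p(148)=33549419497, p(149)=37027355200, p(150)=40853235313, p(151)=45060624582, p(152)=49686288421, p(153)=54770336324, p(154)=60356673280, p(155)=66493182097, p(156)=73232243759, p(157)=80630964769, p(158)=88751778802, p(159)=97662728555, p(160)=107438159466, p(161)=118159068427, p(162)=129913904637, p(163)=142798995930, p(164)=156919475295, p(165)=172389800255, p(166)=189334822579, p(167)=207890420102, p(168)=228204732751, p(169)=250438925115, p(170)=274768617130, p(171)=301384802048.
Final step: p(172) = p(171) + p(170) - p(167) - p(165) + p(160) + p(157) - p(150) - p(146) + p(137) + p(132) - p(121) - p(115) + p(102) + p(95) - p(80) - p(72) + p(55) + p(46) - p(27) - p(17)
= 301384802048 + 274768617130 - 207890420102 - 172389800255 + 107438159466 + 80630964769 - 40853235313 - 27517052599 + 11097645016 + 6620830889 - 2056148051 - 1064144451 + 241265379 + 104651419 - 15796476 - 5392783 + 451276 + 105558 - 3010 - 297
= 330495499613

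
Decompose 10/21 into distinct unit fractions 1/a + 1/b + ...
1/3 + 1/7

Greedy algorithm:
10/21: ceiling(21/10) = 3, use 1/3
1/7: ceiling(7/1) = 7, use 1/7
Result: 10/21 = 1/3 + 1/7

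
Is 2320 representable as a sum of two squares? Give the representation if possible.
4² + 48² (a=4, b=48)

Factorization: 2320 = 2^4 × 5 × 29
By Fermat: n is sum of two squares iff every prime p ≡ 3 (mod 4) appears to even power.
All primes ≡ 3 (mod 4) appear to even power.
Search a = 0, 1, 2, … for 2320 - a² a perfect square: first hit at a = 4: 2320 - 16 = 2304 = 48².
2320 = 4² + 48² = 16 + 2304 ✓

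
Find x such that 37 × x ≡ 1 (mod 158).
47

gcd(37, 158) = 1, so the inverse exists.
Extended Euclidean algorithm on (158, 37):
158 = 4 × 37 + 10  ⟹  10 = (1)·158 + (-4)·37
37 = 3 × 10 + 7  ⟹  7 = (-3)·158 + (13)·37
10 = 1 × 7 + 3  ⟹  3 = (4)·158 + (-17)·37
7 = 2 × 3 + 1  ⟹  1 = (-11)·158 + (47)·37
So (47)·37 ≡ 1 (mod 158), i.e. 37^(-1) ≡ 47 (mod 158).
Check: 37 × 47 = 1739 ≡ 1 (mod 158)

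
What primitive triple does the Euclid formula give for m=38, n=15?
(1219, 1140, 1669)

Euclid's formula: a = m² - n², b = 2mn, c = m² + n²
m = 38, n = 15
a = 38² - 15² = 1444 - 225 = 1219
b = 2 × 38 × 15 = 1140
c = 38² + 15² = 1444 + 225 = 1669
Verification: 1219² + 1140² = 1485961 + 1299600 = 2785561 = 1669² ✓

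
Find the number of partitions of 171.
301384802048

p(n) counts ways to write n as a sum of positive integers (order ignored).
Euler's pentagonal recurrence: p(k) = p(k-1) + p(k-2) - p(k-5) - p(k-7) + p(k-12) + p(k-15) - ... (offsets j(3j∓1)/2, signs ++--, p(0)=1, p(<0)=0).
DP table for k = 0..170: p(0)=1, p(1)=1, p(2)=2, p(3)=3, p(4)=5, p(5)=7, p(6)=11, p(7)=15, p(8)=22, p(9)=30, p(10)=42, p(11)=56, p(12)=77, p(13)=101, p(14)=135, p(15)=176, p(16)=231, p(17)=297, p(18)=385, p(19)=490, p(20)=627, p(21)=792, p(22)=1002, p(23)=1255, p(24)=1575, p(25)=1958, p(26)=2436, p(27)=3010, p(28)=3718, p(29)=4565, p(30)=5604, p(31)=6842, p(32)=8349, p(33)=10143, p(34)=12310, p(35)=14883, p(36)=17977, p(37)=21637, p(38)=26015, p(39)=31185, p(40)=37338, p(41)=44583, p(42)=53174, p(43)=63261, p(44)=75175, p(45)=89134, p(46)=105558, p(47)=124754, p(48)=147273, p(49)=173525, p(50)=204226, p(51)=239943, p(52)=281589, p(53)=329931, p(54)=386155, p(55)=451276, p(56)=526823, p(57)=614154, p(58)=715220, p(59)=831820, p(60)=966467, p(61)=1121505, p(62)=1300156, p(63)=1505499, p(64)=1741630, p(65)=2012558, p(66)=2323520, p(67)=2679689, p(68)=3087735, p(69)=3554345, p(70)=4087968, p(71)=4697205, p(72)=5392783, p(73)=6185689, p(74)=7089500, p(75)=8118264, p(76)=9289091, p(77)=10619863, p(78)=12132164, p(79)=13848650, p(80)=15796476, p(81)=18004327, p(82)=20506255, p(83)=23338469, p(84)=26543660, p(85)=30167357, p(86)=34262962, p(87)=38887673, p(88)=44108109, p(89)=49995925, p(90)=56634173, p(91)=64112359, p(92)=72533807, p(93)=82010177, p(94)=92669720, p(95)=104651419, p(96)=118114304, p(97)=133230930, p(98)=150198136, p(99)=169229875, p(100)=190569292, p(101)=214481126, p(102)=241265379, p(103)=271248950, p(104)=304801365, p(105)=342325709, p(106)=384276336, p(107)=431149389, p(108)=483502844, p(109)=541946240, p(110)=607163746, p(111)=679903203, p(112)=761002156, p(113)=851376628, p(114)=952050665, p(115)=1064144451, p(116)=1188908248, p(117)=1327710076, p(118)=1482074143, p(119)=1653668665, p(120)=1844349560, p(121)=2056148051, p(122)=2291320912, p(123)=2552338241, p(124)=2841940500, p(125)=3163127352, p(126)=3519222692, p(127)=3913864295, p(128)=4351078600, p(129)=4835271870, p(130)=5371315400, p(131)=5964539504, p(132)=6620830889, p(133)=7346629512, p(134)=8149040695, p(135)=9035836076, p(136)=10015581680, p(137)=11097645016, p(138)=12292341831, p(139)=13610949895, p(140)=15065878135, p(141)=16670689208, p(142)=18440293320, p(143)=20390982757, p(144)=22540654445, p(145)=24908858009, p(146)=27517052599, p(147)=30388671978, p(148)=33549419497, p(149)=37027355200, p(150)=40853235313, p(151)=45060624582, p(152)=49686288421, p(153)=54770336324, p(154)=60356673280, p(155)=66493182097, p(156)=73232243759, p(157)=80630964769, p(158)=88751778802, p(159)=97662728555, p(160)=107438159466, p(161)=118159068427, p(162)=129913904637, p(163)=142798995930, p(164)=156919475295, p(165)=172389800255, p(166)=189334822579, p(167)=207890420102, p(168)=228204732751, p(169)=250438925115, p(170)=274768617130.
Final step: p(171) = p(170) + p(169) - p(166) - p(164) + p(159) + p(156) - p(149) - p(145) + p(136) + p(131) - p(120) - p(114) + p(101) + p(94) - p(79) - p(71) + p(54) + p(45) - p(26) - p(16)
= 274768617130 + 250438925115 - 189334822579 - 156919475295 + 97662728555 + 73232243759 - 37027355200 - 24908858009 + 10015581680 + 5964539504 - 1844349560 - 952050665 + 214481126 + 92669720 - 13848650 - 4697205 + 386155 + 89134 - 2436 - 231
= 301384802048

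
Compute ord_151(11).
75

151 is prime, so ord(11) divides φ(151) = 150.
Divisors of 150: 1, 2, 3, 5, 6, 10, 15, 25, 30, 50, 75, 150.
Repeated squaring: 11^1 ≡ 11, 11^2 ≡ 121, 11^4 ≡ 145, 11^8 ≡ 36, 11^16 ≡ 88, 11^32 ≡ 43, 11^64 ≡ 37, 11^128 ≡ 10 (mod 151).
Test 11^d mod 151 for each divisor d in increasing order:
11^1 ≡ 11
11^2 ≡ 121
11^3 = 11^2·11^1 ≡ 123
11^5 = 11^4·11^1 ≡ 85
11^6 = 11^4·11^2 ≡ 29
11^10 = 11^8·11^2 ≡ 128
11^15 = 11^8·11^4·11^2·11^1 ≡ 8
11^25 = 11^16·11^8·11^1 ≡ 118
11^30 = 11^16·11^8·11^4·11^2 ≡ 64
11^50 = 11^32·11^16·11^2 ≡ 32
11^75 = 11^64·11^8·11^2·11^1 ≡ 1  ← first divisor giving 1
The order is 75.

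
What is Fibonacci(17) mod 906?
691

Matrix identity: Q^n = [[F_(n+1), F_n], [F_n, F_(n-1)]] with Q = [[1,1],[1,0]].
n = 17 = 10001₂. Square-and-multiply, entries mod 906:
Q^1 = [[1,1],[1,0]]
Q^2 = (Q^1)² = [[2,1],[1,1]]
Q^4 = (Q^2)² = [[5,3],[3,2]]
Q^8 = (Q^4)² = [[34,21],[21,13]]
Q^17 = (Q^8)²·Q = [[772,691],[691,81]]
F_17 mod 906 = Q^17[0][1] = 691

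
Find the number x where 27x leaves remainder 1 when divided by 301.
223

gcd(27, 301) = 1, so the inverse exists.
Extended Euclidean algorithm on (301, 27):
301 = 11 × 27 + 4  ⟹  4 = (1)·301 + (-11)·27
27 = 6 × 4 + 3  ⟹  3 = (-6)·301 + (67)·27
4 = 1 × 3 + 1  ⟹  1 = (7)·301 + (-78)·27
So (-78)·27 ≡ 1 (mod 301), i.e. 27^(-1) ≡ -78 ≡ 223 (mod 301).
Check: 27 × 223 = 6021 ≡ 1 (mod 301)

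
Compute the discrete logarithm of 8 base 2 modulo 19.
3

Baby-step giant-step with step n = ⌈√19⌉ = 5.
Baby steps 2^j mod 19 (j:value) for j=0..4: 0:1, 1:2, 2:4, 3:8, 4:16.
h = 8 is already in the table at j=3, so x = 3.
Check: 2^3 ≡ 8 (mod 19).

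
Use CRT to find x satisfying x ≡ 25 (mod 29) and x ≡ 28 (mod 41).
315

Using Chinese Remainder Theorem:
M = 29 × 41 = 1189
M1 = 41, M2 = 29
y1 = 41^(-1) mod 29 = 17
y2 = 29^(-1) mod 41 = 17
x = (25×41×17 + 28×29×17) mod 1189 = 315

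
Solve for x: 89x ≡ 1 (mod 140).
129

gcd(89, 140) = 1, so the inverse exists.
Extended Euclidean algorithm on (140, 89):
140 = 1 × 89 + 51  ⟹  51 = (1)·140 + (-1)·89
89 = 1 × 51 + 38  ⟹  38 = (-1)·140 + (2)·89
51 = 1 × 38 + 13  ⟹  13 = (2)·140 + (-3)·89
38 = 2 × 13 + 12  ⟹  12 = (-5)·140 + (8)·89
13 = 1 × 12 + 1  ⟹  1 = (7)·140 + (-11)·89
So (-11)·89 ≡ 1 (mod 140), i.e. 89^(-1) ≡ -11 ≡ 129 (mod 140).
Check: 89 × 129 = 11481 ≡ 1 (mod 140)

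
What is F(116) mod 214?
193

Matrix identity: Q^n = [[F_(n+1), F_n], [F_n, F_(n-1)]] with Q = [[1,1],[1,0]].
n = 116 = 1110100₂. Square-and-multiply, entries mod 214:
Q^1 = [[1,1],[1,0]]
Q^3 = (Q^1)²·Q = [[3,2],[2,1]]
Q^7 = (Q^3)²·Q = [[21,13],[13,8]]
Q^14 = (Q^7)² = [[182,163],[163,19]]
Q^29 = (Q^14)²·Q = [[8,201],[201,21]]
Q^58 = (Q^29)² = [[19,51],[51,182]]
Q^116 = (Q^58)² = [[180,193],[193,201]]
F_116 mod 214 = Q^116[0][1] = 193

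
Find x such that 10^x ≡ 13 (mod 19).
13

Baby-step giant-step with step n = ⌈√19⌉ = 5.
Baby steps 10^j mod 19 (j:value) for j=0..4: 0:1, 1:10, 2:5, 3:12, 4:6.
Giant-step multiplier: 10^(-5) ≡ 10^(18-5) = 10^13 ≡ 13 (mod 19).
Giant steps γ_i = 13·13^i mod 19: γ_0=13, γ_1=17, γ_2=12 (in table at j=3).
x = i·n + j = 2·5 + 3 = 13.
Check: 10^13 ≡ 13 (mod 19).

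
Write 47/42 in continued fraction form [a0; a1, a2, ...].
[1; 8, 2, 2]

Euclidean algorithm steps:
47 = 1 × 42 + 5
42 = 8 × 5 + 2
5 = 2 × 2 + 1
2 = 2 × 1 + 0
Continued fraction: [1; 8, 2, 2]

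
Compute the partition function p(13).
101

p(n) counts ways to write n as a sum of positive integers (order ignored).
Euler's pentagonal recurrence: p(k) = p(k-1) + p(k-2) - p(k-5) - p(k-7) + p(k-12) + p(k-15) - ... (offsets j(3j∓1)/2, signs ++--, p(0)=1, p(<0)=0).
DP table for k = 0..12: p(0)=1, p(1)=1, p(2)=2, p(3)=3, p(4)=5, p(5)=7, p(6)=11, p(7)=15, p(8)=22, p(9)=30, p(10)=42, p(11)=56, p(12)=77.
Final step: p(13) = p(12) + p(11) - p(8) - p(6) + p(1)
= 77 + 56 - 22 - 11 + 1
= 101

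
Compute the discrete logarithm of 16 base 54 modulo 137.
24

Baby-step giant-step with step n = ⌈√137⌉ = 12.
Baby steps 54^j mod 137 (j:value) for j=0..11: 0:1, 1:54, 2:39, 3:51, 4:14, 5:71, 6:135, 7:29, 8:59, 9:35, 10:109, 11:132.
Giant-step multiplier: 54^(-12) ≡ 54^(136-12) = 54^124 ≡ 103 (mod 137).
Giant steps γ_i = 16·103^i mod 137: γ_0=16, γ_1=4, γ_2=1 (in table at j=0).
x = i·n + j = 2·12 + 0 = 24.
Check: 54^24 ≡ 16 (mod 137).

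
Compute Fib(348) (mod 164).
20

Matrix identity: Q^n = [[F_(n+1), F_n], [F_n, F_(n-1)]] with Q = [[1,1],[1,0]].
n = 348 = 101011100₂. Square-and-multiply, entries mod 164:
Q^1 = [[1,1],[1,0]]
Q^2 = (Q^1)² = [[2,1],[1,1]]
Q^5 = (Q^2)²·Q = [[8,5],[5,3]]
Q^10 = (Q^5)² = [[89,55],[55,34]]
Q^21 = (Q^10)²·Q = [[163,122],[122,41]]
Q^43 = (Q^21)²·Q = [[85,125],[125,124]]
Q^87 = (Q^43)²·Q = [[103,54],[54,49]]
Q^174 = (Q^87)² = [[77,8],[8,69]]
Q^348 = (Q^174)² = [[89,20],[20,69]]
F_348 mod 164 = Q^348[0][1] = 20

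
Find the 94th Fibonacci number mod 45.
17

Matrix identity: Q^n = [[F_(n+1), F_n], [F_n, F_(n-1)]] with Q = [[1,1],[1,0]].
n = 94 = 1011110₂. Square-and-multiply, entries mod 45:
Q^1 = [[1,1],[1,0]]
Q^2 = (Q^1)² = [[2,1],[1,1]]
Q^5 = (Q^2)²·Q = [[8,5],[5,3]]
Q^11 = (Q^5)²·Q = [[9,44],[44,10]]
Q^23 = (Q^11)²·Q = [[18,37],[37,26]]
Q^47 = (Q^23)²·Q = [[36,28],[28,8]]
Q^94 = (Q^47)² = [[10,17],[17,38]]
F_94 mod 45 = Q^94[0][1] = 17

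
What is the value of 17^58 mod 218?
191

Repeated squaring. Binary of 58 = 111010.
17^1 ≡ 17 (mod 218); 17^2 ≡ 71 (mod 218); 17^4 ≡ 27 (mod 218); 17^8 ≡ 75 (mod 218); 17^16 ≡ 175 (mod 218); 17^32 ≡ 105 (mod 218)
17^58 = 17^2 × 17^8 × 17^16 × 17^32 ≡ 191 (mod 218)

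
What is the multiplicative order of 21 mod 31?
30

31 is prime, so ord(21) divides φ(31) = 30.
Divisors of 30: 1, 2, 3, 5, 6, 10, 15, 30.
Repeated squaring: 21^1 ≡ 21, 21^2 ≡ 7, 21^4 ≡ 18, 21^8 ≡ 14, 21^16 ≡ 10 (mod 31).
Test 21^d mod 31 for each divisor d in increasing order:
21^1 ≡ 21
21^2 ≡ 7
21^3 = 21^2·21^1 ≡ 23
21^5 = 21^4·21^1 ≡ 6
21^6 = 21^4·21^2 ≡ 2
21^10 = 21^8·21^2 ≡ 5
21^15 = 21^8·21^4·21^2·21^1 ≡ 30
21^30 = 21^16·21^8·21^4·21^2 ≡ 1  ← first divisor giving 1
The order is 30.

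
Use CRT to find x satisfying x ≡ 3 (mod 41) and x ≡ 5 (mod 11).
126

Using Chinese Remainder Theorem:
M = 41 × 11 = 451
M1 = 11, M2 = 41
y1 = 11^(-1) mod 41 = 15
y2 = 41^(-1) mod 11 = 7
x = (3×11×15 + 5×41×7) mod 451 = 126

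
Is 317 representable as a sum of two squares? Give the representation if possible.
11² + 14² (a=11, b=14)

Factorization: 317 = 317
By Fermat: n is sum of two squares iff every prime p ≡ 3 (mod 4) appears to even power.
All primes ≡ 3 (mod 4) appear to even power.
Search a = 0, 1, 2, … for 317 - a² a perfect square: first hit at a = 11: 317 - 121 = 196 = 14².
317 = 11² + 14² = 121 + 196 ✓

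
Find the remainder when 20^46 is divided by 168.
64

Repeated squaring. Binary of 46 = 101110.
20^1 ≡ 20 (mod 168); 20^2 ≡ 64 (mod 168); 20^4 ≡ 64 (mod 168); 20^8 ≡ 64 (mod 168); 20^16 ≡ 64 (mod 168); 20^32 ≡ 64 (mod 168)
20^46 = 20^2 × 20^4 × 20^8 × 20^32 ≡ 64 (mod 168)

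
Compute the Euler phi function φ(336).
96

336 = 2^4 × 3 × 7
φ(n) = n × ∏(1 - 1/p) for each prime p dividing n
φ(336) = 336 × (1 - 1/2) × (1 - 1/3) × (1 - 1/7) = 96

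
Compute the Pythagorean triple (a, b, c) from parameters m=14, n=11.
(75, 308, 317)

Euclid's formula: a = m² - n², b = 2mn, c = m² + n²
m = 14, n = 11
a = 14² - 11² = 196 - 121 = 75
b = 2 × 14 × 11 = 308
c = 14² + 11² = 196 + 121 = 317
Verification: 75² + 308² = 5625 + 94864 = 100489 = 317² ✓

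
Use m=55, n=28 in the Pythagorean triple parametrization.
(2241, 3080, 3809)

Euclid's formula: a = m² - n², b = 2mn, c = m² + n²
m = 55, n = 28
a = 55² - 28² = 3025 - 784 = 2241
b = 2 × 55 × 28 = 3080
c = 55² + 28² = 3025 + 784 = 3809
Verification: 2241² + 3080² = 5022081 + 9486400 = 14508481 = 3809² ✓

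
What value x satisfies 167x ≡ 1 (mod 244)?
19

gcd(167, 244) = 1, so the inverse exists.
Extended Euclidean algorithm on (244, 167):
244 = 1 × 167 + 77  ⟹  77 = (1)·244 + (-1)·167
167 = 2 × 77 + 13  ⟹  13 = (-2)·244 + (3)·167
77 = 5 × 13 + 12  ⟹  12 = (11)·244 + (-16)·167
13 = 1 × 12 + 1  ⟹  1 = (-13)·244 + (19)·167
So (19)·167 ≡ 1 (mod 244), i.e. 167^(-1) ≡ 19 (mod 244).
Check: 167 × 19 = 3173 ≡ 1 (mod 244)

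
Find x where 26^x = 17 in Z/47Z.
18

Baby-step giant-step with step n = ⌈√47⌉ = 7.
Baby steps 26^j mod 47 (j:value) for j=0..6: 0:1, 1:26, 2:18, 3:45, 4:42, 5:11, 6:4.
Giant-step multiplier: 26^(-7) ≡ 26^(46-7) = 26^39 ≡ 33 (mod 47).
Giant steps γ_i = 17·33^i mod 47: γ_0=17, γ_1=44, γ_2=42 (in table at j=4).
x = i·n + j = 2·7 + 4 = 18.
Check: 26^18 ≡ 17 (mod 47).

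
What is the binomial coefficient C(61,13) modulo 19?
0

Using Lucas' theorem:
Write n=61 and k=13 in base 19:
n in base 19: [3, 4]
k in base 19: [0, 13]
C(61,13) mod 19 = ∏ C(n_i, k_i) mod 19
Digit binomials (mod 19): C(3,0) = 1; C(4,13) = 0 (k_i > n_i)
Product: 1 × 0 = 0 ≡ 0 (mod 19)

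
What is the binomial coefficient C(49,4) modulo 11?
5

Using Lucas' theorem:
Write n=49 and k=4 in base 11:
n in base 11: [4, 5]
k in base 11: [0, 4]
C(49,4) mod 11 = ∏ C(n_i, k_i) mod 11
Digit binomials (mod 11): C(4,0) = 1; C(5,4) = 5
Product: 1 × 5 = 5 ≡ 5 (mod 11)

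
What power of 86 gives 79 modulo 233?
23

Baby-step giant-step with step n = ⌈√233⌉ = 16.
Baby steps 86^j mod 233 (j:value) for j=0..15: 0:1, 1:86, 2:173, 3:199, 4:105, 5:176, 6:224, 7:158, 8:74, 9:73, 10:220, 11:47, 12:81, 13:209, 14:33, 15:42.
Giant-step multiplier: 86^(-16) ≡ 86^(232-16) = 86^216 ≡ 2 (mod 233).
Giant steps γ_i = 79·2^i mod 233: γ_0=79, γ_1=158 (in table at j=7).
x = i·n + j = 1·16 + 7 = 23.
Check: 86^23 ≡ 79 (mod 233).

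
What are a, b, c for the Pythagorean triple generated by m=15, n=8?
(161, 240, 289)

Euclid's formula: a = m² - n², b = 2mn, c = m² + n²
m = 15, n = 8
a = 15² - 8² = 225 - 64 = 161
b = 2 × 15 × 8 = 240
c = 15² + 8² = 225 + 64 = 289
Verification: 161² + 240² = 25921 + 57600 = 83521 = 289² ✓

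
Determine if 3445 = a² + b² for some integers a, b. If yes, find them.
9² + 58² (a=9, b=58)

Factorization: 3445 = 5 × 13 × 53
By Fermat: n is sum of two squares iff every prime p ≡ 3 (mod 4) appears to even power.
All primes ≡ 3 (mod 4) appear to even power.
Search a = 0, 1, 2, … for 3445 - a² a perfect square: first hit at a = 9: 3445 - 81 = 3364 = 58².
3445 = 9² + 58² = 81 + 3364 ✓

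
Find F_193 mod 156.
145

Matrix identity: Q^n = [[F_(n+1), F_n], [F_n, F_(n-1)]] with Q = [[1,1],[1,0]].
n = 193 = 11000001₂. Square-and-multiply, entries mod 156:
Q^1 = [[1,1],[1,0]]
Q^3 = (Q^1)²·Q = [[3,2],[2,1]]
Q^6 = (Q^3)² = [[13,8],[8,5]]
Q^12 = (Q^6)² = [[77,144],[144,89]]
Q^24 = (Q^12)² = [[145,36],[36,109]]
Q^48 = (Q^24)² = [[13,96],[96,73]]
Q^96 = (Q^48)² = [[25,144],[144,37]]
Q^193 = (Q^96)²·Q = [[25,145],[145,36]]
F_193 mod 156 = Q^193[0][1] = 145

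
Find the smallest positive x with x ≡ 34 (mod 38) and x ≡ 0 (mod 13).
338

Using Chinese Remainder Theorem:
M = 38 × 13 = 494
M1 = 13, M2 = 38
y1 = 13^(-1) mod 38 = 3
y2 = 38^(-1) mod 13 = 12
x = (34×13×3 + 0×38×12) mod 494 = 338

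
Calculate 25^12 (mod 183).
34

Repeated squaring. Binary of 12 = 1100.
25^1 ≡ 25 (mod 183); 25^2 ≡ 76 (mod 183); 25^4 ≡ 103 (mod 183); 25^8 ≡ 178 (mod 183)
25^12 = 25^4 × 25^8 ≡ 34 (mod 183)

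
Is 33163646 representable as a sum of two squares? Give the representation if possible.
Not possible

Factorization: 33163646 = 2 × 29 × 83^3
By Fermat: n is sum of two squares iff every prime p ≡ 3 (mod 4) appears to even power.
Prime(s) ≡ 3 (mod 4) with odd exponent: [(83, 3)]
Therefore 33163646 cannot be expressed as a² + b².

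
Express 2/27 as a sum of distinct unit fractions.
1/14 + 1/378

Greedy algorithm:
2/27: ceiling(27/2) = 14, use 1/14
1/378: ceiling(378/1) = 378, use 1/378
Result: 2/27 = 1/14 + 1/378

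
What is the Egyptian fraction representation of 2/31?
1/16 + 1/496

Greedy algorithm:
2/31: ceiling(31/2) = 16, use 1/16
1/496: ceiling(496/1) = 496, use 1/496
Result: 2/31 = 1/16 + 1/496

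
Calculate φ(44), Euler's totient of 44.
20

44 = 2^2 × 11
φ(n) = n × ∏(1 - 1/p) for each prime p dividing n
φ(44) = 44 × (1 - 1/2) × (1 - 1/11) = 20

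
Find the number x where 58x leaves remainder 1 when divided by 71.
60

gcd(58, 71) = 1, so the inverse exists.
Extended Euclidean algorithm on (71, 58):
71 = 1 × 58 + 13  ⟹  13 = (1)·71 + (-1)·58
58 = 4 × 13 + 6  ⟹  6 = (-4)·71 + (5)·58
13 = 2 × 6 + 1  ⟹  1 = (9)·71 + (-11)·58
So (-11)·58 ≡ 1 (mod 71), i.e. 58^(-1) ≡ -11 ≡ 60 (mod 71).
Check: 58 × 60 = 3480 ≡ 1 (mod 71)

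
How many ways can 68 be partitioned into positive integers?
3087735

p(n) counts ways to write n as a sum of positive integers (order ignored).
Euler's pentagonal recurrence: p(k) = p(k-1) + p(k-2) - p(k-5) - p(k-7) + p(k-12) + p(k-15) - ... (offsets j(3j∓1)/2, signs ++--, p(0)=1, p(<0)=0).
DP table for k = 0..67: p(0)=1, p(1)=1, p(2)=2, p(3)=3, p(4)=5, p(5)=7, p(6)=11, p(7)=15, p(8)=22, p(9)=30, p(10)=42, p(11)=56, p(12)=77, p(13)=101, p(14)=135, p(15)=176, p(16)=231, p(17)=297, p(18)=385, p(19)=490, p(20)=627, p(21)=792, p(22)=1002, p(23)=1255, p(24)=1575, p(25)=1958, p(26)=2436, p(27)=3010, p(28)=3718, p(29)=4565, p(30)=5604, p(31)=6842, p(32)=8349, p(33)=10143, p(34)=12310, p(35)=14883, p(36)=17977, p(37)=21637, p(38)=26015, p(39)=31185, p(40)=37338, p(41)=44583, p(42)=53174, p(43)=63261, p(44)=75175, p(45)=89134, p(46)=105558, p(47)=124754, p(48)=147273, p(49)=173525, p(50)=204226, p(51)=239943, p(52)=281589, p(53)=329931, p(54)=386155, p(55)=451276, p(56)=526823, p(57)=614154, p(58)=715220, p(59)=831820, p(60)=966467, p(61)=1121505, p(62)=1300156, p(63)=1505499, p(64)=1741630, p(65)=2012558, p(66)=2323520, p(67)=2679689.
Final step: p(68) = p(67) + p(66) - p(63) - p(61) + p(56) + p(53) - p(46) - p(42) + p(33) + p(28) - p(17) - p(11)
= 2679689 + 2323520 - 1505499 - 1121505 + 526823 + 329931 - 105558 - 53174 + 10143 + 3718 - 297 - 56
= 3087735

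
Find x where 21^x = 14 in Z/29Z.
9

Baby-step giant-step with step n = ⌈√29⌉ = 6.
Baby steps 21^j mod 29 (j:value) for j=0..5: 0:1, 1:21, 2:6, 3:10, 4:7, 5:2.
Giant-step multiplier: 21^(-6) ≡ 21^(28-6) = 21^22 ≡ 9 (mod 29).
Giant steps γ_i = 14·9^i mod 29: γ_0=14, γ_1=10 (in table at j=3).
x = i·n + j = 1·6 + 3 = 9.
Check: 21^9 ≡ 14 (mod 29).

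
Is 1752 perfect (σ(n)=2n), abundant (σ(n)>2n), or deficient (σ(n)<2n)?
abundant

Proper divisors of 1752: sum = 1 + 2 + 3 + 4 + 6 + 8 + 12 + 24 + 73 + 146 + 219 + 292 + 438 + 584 + 876 = 2688
Since 2688 > 1752, 1752 is abundant.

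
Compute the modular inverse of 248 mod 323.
267

gcd(248, 323) = 1, so the inverse exists.
Extended Euclidean algorithm on (323, 248):
323 = 1 × 248 + 75  ⟹  75 = (1)·323 + (-1)·248
248 = 3 × 75 + 23  ⟹  23 = (-3)·323 + (4)·248
75 = 3 × 23 + 6  ⟹  6 = (10)·323 + (-13)·248
23 = 3 × 6 + 5  ⟹  5 = (-33)·323 + (43)·248
6 = 1 × 5 + 1  ⟹  1 = (43)·323 + (-56)·248
So (-56)·248 ≡ 1 (mod 323), i.e. 248^(-1) ≡ -56 ≡ 267 (mod 323).
Check: 248 × 267 = 66216 ≡ 1 (mod 323)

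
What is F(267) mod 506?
90

Matrix identity: Q^n = [[F_(n+1), F_n], [F_n, F_(n-1)]] with Q = [[1,1],[1,0]].
n = 267 = 100001011₂. Square-and-multiply, entries mod 506:
Q^1 = [[1,1],[1,0]]
Q^2 = (Q^1)² = [[2,1],[1,1]]
Q^4 = (Q^2)² = [[5,3],[3,2]]
Q^8 = (Q^4)² = [[34,21],[21,13]]
Q^16 = (Q^8)² = [[79,481],[481,104]]
Q^33 = (Q^16)²·Q = [[267,288],[288,485]]
Q^66 = (Q^33)² = [[409,8],[8,401]]
Q^133 = (Q^66)²·Q = [[267,365],[365,408]]
Q^267 = (Q^133)²·Q = [[43,90],[90,459]]
F_267 mod 506 = Q^267[0][1] = 90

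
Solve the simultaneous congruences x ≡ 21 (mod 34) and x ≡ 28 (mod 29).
463

Using Chinese Remainder Theorem:
M = 34 × 29 = 986
M1 = 29, M2 = 34
y1 = 29^(-1) mod 34 = 27
y2 = 34^(-1) mod 29 = 6
x = (21×29×27 + 28×34×6) mod 986 = 463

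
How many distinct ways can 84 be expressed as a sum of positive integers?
26543660

p(n) counts ways to write n as a sum of positive integers (order ignored).
Euler's pentagonal recurrence: p(k) = p(k-1) + p(k-2) - p(k-5) - p(k-7) + p(k-12) + p(k-15) - ... (offsets j(3j∓1)/2, signs ++--, p(0)=1, p(<0)=0).
DP table for k = 0..83: p(0)=1, p(1)=1, p(2)=2, p(3)=3, p(4)=5, p(5)=7, p(6)=11, p(7)=15, p(8)=22, p(9)=30, p(10)=42, p(11)=56, p(12)=77, p(13)=101, p(14)=135, p(15)=176, p(16)=231, p(17)=297, p(18)=385, p(19)=490, p(20)=627, p(21)=792, p(22)=1002, p(23)=1255, p(24)=1575, p(25)=1958, p(26)=2436, p(27)=3010, p(28)=3718, p(29)=4565, p(30)=5604, p(31)=6842, p(32)=8349, p(33)=10143, p(34)=12310, p(35)=14883, p(36)=17977, p(37)=21637, p(38)=26015, p(39)=31185, p(40)=37338, p(41)=44583, p(42)=53174, p(43)=63261, p(44)=75175, p(45)=89134, p(46)=105558, p(47)=124754, p(48)=147273, p(49)=173525, p(50)=204226, p(51)=239943, p(52)=281589, p(53)=329931, p(54)=386155, p(55)=451276, p(56)=526823, p(57)=614154, p(58)=715220, p(59)=831820, p(60)=966467, p(61)=1121505, p(62)=1300156, p(63)=1505499, p(64)=1741630, p(65)=2012558, p(66)=2323520, p(67)=2679689, p(68)=3087735, p(69)=3554345, p(70)=4087968, p(71)=4697205, p(72)=5392783, p(73)=6185689, p(74)=7089500, p(75)=8118264, p(76)=9289091, p(77)=10619863, p(78)=12132164, p(79)=13848650, p(80)=15796476, p(81)=18004327, p(82)=20506255, p(83)=23338469.
Final step: p(84) = p(83) + p(82) - p(79) - p(77) + p(72) + p(69) - p(62) - p(58) + p(49) + p(44) - p(33) - p(27) + p(14) + p(7)
= 23338469 + 20506255 - 13848650 - 10619863 + 5392783 + 3554345 - 1300156 - 715220 + 173525 + 75175 - 10143 - 3010 + 135 + 15
= 26543660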